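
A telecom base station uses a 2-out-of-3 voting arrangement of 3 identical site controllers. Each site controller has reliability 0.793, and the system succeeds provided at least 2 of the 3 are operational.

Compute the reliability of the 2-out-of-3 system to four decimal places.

R = Σ_{i=2}^{3} C(3,i) p^i (1−p)^{3−i} with p = 0.793
C(3,2)·0.793^2·0.207^1 = 0.390515
C(3,3)·0.793^3·0.207^0 = 0.498677
Sum = 0.8892

0.8892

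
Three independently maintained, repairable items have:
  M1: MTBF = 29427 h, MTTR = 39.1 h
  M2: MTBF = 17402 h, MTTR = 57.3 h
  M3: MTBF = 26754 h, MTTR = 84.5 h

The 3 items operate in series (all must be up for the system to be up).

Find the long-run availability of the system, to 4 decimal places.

0.9923

A(M1) = MTBF/(MTBF+MTTR) = 29427/(29427+39.1) = 0.998673
A(M2) = MTBF/(MTBF+MTTR) = 17402/(17402+57.3) = 0.996718
A(M3) = MTBF/(MTBF+MTTR) = 26754/(26754+84.5) = 0.996852
Series availability: 0.998673 × 0.996718 × 0.996852 = 0.9923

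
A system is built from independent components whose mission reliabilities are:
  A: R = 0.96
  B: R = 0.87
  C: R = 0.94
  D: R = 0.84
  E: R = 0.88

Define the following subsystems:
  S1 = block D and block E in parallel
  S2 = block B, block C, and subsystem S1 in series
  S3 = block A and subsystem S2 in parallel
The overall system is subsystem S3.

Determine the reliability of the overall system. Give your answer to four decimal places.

0.9921

Parallel (D and E): 1 − (1 − 0.840000)(1 − 0.880000) = 0.980800
Series (B, C, and [0.980800]): 0.870000 × 0.940000 × 0.980800 = 0.802098
Parallel (A and [0.802098]): 1 − (1 − 0.960000)(1 − 0.802098) = 0.9921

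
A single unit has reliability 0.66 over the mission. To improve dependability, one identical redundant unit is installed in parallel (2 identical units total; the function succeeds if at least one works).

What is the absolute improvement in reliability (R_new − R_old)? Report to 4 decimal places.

R_before = 0.66
R_after = 1 − (1 − 0.66)^2 = 0.8844
ΔR = 0.8844 − 0.66 = 0.2244

0.2244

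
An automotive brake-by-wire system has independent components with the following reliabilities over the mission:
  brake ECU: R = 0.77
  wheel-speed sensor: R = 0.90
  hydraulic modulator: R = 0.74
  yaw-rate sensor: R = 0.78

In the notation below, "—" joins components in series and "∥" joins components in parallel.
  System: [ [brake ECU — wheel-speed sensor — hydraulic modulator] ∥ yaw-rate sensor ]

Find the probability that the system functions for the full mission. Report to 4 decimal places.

0.8928

Series (brake ECU, wheel-speed sensor, and hydraulic modulator): 0.770000 × 0.900000 × 0.740000 = 0.512820
Parallel ([0.512820] and yaw-rate sensor): 1 − (1 − 0.512820)(1 − 0.780000) = 0.8928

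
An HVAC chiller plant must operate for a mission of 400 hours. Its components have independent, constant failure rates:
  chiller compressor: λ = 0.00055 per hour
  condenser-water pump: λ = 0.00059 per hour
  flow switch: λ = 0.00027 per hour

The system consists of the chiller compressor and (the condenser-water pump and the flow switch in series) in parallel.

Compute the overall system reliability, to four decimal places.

R(chiller compressor) = exp(−0.00055 × 400) = 0.802519
R(condenser-water pump) = exp(−0.00059 × 400) = 0.789781
R(flow switch) = exp(−0.00027 × 400) = 0.897628
Series (condenser-water pump and flow switch): 0.789781 × 0.897628 = 0.708930
Parallel (chiller compressor and [0.708930]): 1 − (1 − 0.802519)(1 − 0.708930) = 0.9425

0.9425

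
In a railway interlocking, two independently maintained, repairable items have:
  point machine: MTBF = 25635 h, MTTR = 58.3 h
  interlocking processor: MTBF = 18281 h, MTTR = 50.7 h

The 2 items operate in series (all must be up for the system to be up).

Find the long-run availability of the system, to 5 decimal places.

0.99497

A(point machine) = MTBF/(MTBF+MTTR) = 25635/(25635+58.3) = 0.997731
A(interlocking processor) = MTBF/(MTBF+MTTR) = 18281/(18281+50.7) = 0.997234
Series availability: 0.997731 × 0.997234 = 0.99497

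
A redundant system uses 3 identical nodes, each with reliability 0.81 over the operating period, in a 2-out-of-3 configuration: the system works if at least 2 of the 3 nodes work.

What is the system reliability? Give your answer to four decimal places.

0.9054

R = Σ_{i=2}^{3} C(3,i) p^i (1−p)^{3−i} with p = 0.81
C(3,2)·0.81^2·0.19^1 = 0.373977
C(3,3)·0.81^3·0.19^0 = 0.531441
Sum = 0.9054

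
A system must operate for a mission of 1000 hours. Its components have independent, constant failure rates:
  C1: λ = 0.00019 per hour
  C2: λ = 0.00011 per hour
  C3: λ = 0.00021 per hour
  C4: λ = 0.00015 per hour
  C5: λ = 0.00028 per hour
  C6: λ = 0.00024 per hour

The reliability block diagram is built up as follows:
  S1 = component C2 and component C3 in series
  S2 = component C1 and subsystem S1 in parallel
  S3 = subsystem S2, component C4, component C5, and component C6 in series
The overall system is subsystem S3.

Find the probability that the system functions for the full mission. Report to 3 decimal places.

0.487

R(C1) = exp(−0.00019 × 1000) = 0.82696
R(C2) = exp(−0.00011 × 1000) = 0.89583
R(C3) = exp(−0.00021 × 1000) = 0.81058
R(C4) = exp(−0.00015 × 1000) = 0.86071
R(C5) = exp(−0.00028 × 1000) = 0.75578
R(C6) = exp(−0.00024 × 1000) = 0.78663
Series (C2 and C3): 0.89583 × 0.81058 = 0.72614
Parallel (C1 and [0.72614]): 1 − (1 − 0.82696)(1 − 0.72614) = 0.95261
Series ([0.95261], C4, C5, and C6): 0.95261 × 0.86071 × 0.75578 × 0.78663 = 0.487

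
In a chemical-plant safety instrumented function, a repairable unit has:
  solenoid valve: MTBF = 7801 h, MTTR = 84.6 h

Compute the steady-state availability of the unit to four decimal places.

0.9893

A(solenoid valve) = MTBF/(MTBF+MTTR) = 7801/(7801+84.6) = 0.9893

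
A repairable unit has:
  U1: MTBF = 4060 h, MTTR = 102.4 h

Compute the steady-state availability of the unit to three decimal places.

0.975

A(U1) = MTBF/(MTBF+MTTR) = 4060/(4060+102.4) = 0.975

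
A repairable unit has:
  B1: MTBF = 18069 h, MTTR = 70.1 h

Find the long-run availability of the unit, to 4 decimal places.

0.9961

A(B1) = MTBF/(MTBF+MTTR) = 18069/(18069+70.1) = 0.9961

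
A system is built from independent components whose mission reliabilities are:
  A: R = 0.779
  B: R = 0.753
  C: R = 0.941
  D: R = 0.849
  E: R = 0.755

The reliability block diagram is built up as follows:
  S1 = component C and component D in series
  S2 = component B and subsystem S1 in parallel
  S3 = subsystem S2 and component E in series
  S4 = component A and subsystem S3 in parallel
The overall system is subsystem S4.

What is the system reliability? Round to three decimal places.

Series (C and D): 0.94100 × 0.84900 = 0.79891
Parallel (B and [0.79891]): 1 − (1 − 0.75300)(1 − 0.79891) = 0.95033
Series ([0.95033] and E): 0.95033 × 0.75500 = 0.71750
Parallel (A and [0.71750]): 1 − (1 − 0.77900)(1 − 0.71750) = 0.938

0.938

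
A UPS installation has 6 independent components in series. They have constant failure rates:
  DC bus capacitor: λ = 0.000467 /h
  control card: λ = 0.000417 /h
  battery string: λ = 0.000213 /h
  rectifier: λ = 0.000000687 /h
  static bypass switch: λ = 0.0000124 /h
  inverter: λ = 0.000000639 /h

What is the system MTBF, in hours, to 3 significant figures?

900

Series of exponential components: λ_sys = Σ λ_i
λ_sys = 0.000467 + 0.000417 + 0.000213 + 0.000000687 + 0.0000124 + 0.000000639 = 1.1107e-03 /h
MTBF = 1 / λ_sys = 900 h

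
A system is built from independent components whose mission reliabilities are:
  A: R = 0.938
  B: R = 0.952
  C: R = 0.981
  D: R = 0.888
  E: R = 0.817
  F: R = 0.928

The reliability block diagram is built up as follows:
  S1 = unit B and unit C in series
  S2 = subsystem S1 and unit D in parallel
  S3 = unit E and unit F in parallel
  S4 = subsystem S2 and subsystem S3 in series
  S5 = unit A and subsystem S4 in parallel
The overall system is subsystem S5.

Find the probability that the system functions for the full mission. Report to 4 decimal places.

Series (B and C): 0.952000 × 0.981000 = 0.933912
Parallel ([0.933912] and D): 1 − (1 − 0.933912)(1 − 0.888000) = 0.992598
Parallel (E and F): 1 − (1 − 0.817000)(1 − 0.928000) = 0.986824
Series ([0.992598] and [0.986824]): 0.992598 × 0.986824 = 0.979520
Parallel (A and [0.979520]): 1 − (1 − 0.938000)(1 − 0.979520) = 0.9987

0.9987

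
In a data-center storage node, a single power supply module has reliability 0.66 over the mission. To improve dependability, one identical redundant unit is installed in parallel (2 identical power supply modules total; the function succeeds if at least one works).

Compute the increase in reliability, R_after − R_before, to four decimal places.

R_before = 0.66
R_after = 1 − (1 − 0.66)^2 = 0.8844
ΔR = 0.8844 − 0.66 = 0.2244

0.2244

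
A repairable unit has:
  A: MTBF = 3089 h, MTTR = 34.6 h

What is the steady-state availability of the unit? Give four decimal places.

A(A) = MTBF/(MTBF+MTTR) = 3089/(3089+34.6) = 0.9889

0.9889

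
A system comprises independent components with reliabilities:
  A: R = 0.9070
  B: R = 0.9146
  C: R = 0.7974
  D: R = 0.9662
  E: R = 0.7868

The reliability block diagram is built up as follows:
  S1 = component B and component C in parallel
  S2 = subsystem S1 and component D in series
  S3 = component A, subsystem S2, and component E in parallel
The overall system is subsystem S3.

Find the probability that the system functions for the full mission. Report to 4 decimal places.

Parallel (B and C): 1 − (1 − 0.914600)(1 − 0.797400) = 0.982698
Series ([0.982698] and D): 0.982698 × 0.966200 = 0.949483
Parallel (A, [0.949483], and E): 1 − (1 − 0.907000)(1 − 0.949483)(1 − 0.786800) = 0.9990

0.9990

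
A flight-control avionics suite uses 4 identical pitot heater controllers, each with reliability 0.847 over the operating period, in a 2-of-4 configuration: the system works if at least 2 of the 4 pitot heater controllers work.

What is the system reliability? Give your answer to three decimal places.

0.987

R = Σ_{i=2}^{4} C(4,i) p^i (1−p)^{4−i} with p = 0.847
C(4,2)·0.847^2·0.153^2 = 0.10076
C(4,3)·0.847^3·0.153^1 = 0.37188
C(4,4)·0.847^4·0.153^0 = 0.51468
Sum = 0.987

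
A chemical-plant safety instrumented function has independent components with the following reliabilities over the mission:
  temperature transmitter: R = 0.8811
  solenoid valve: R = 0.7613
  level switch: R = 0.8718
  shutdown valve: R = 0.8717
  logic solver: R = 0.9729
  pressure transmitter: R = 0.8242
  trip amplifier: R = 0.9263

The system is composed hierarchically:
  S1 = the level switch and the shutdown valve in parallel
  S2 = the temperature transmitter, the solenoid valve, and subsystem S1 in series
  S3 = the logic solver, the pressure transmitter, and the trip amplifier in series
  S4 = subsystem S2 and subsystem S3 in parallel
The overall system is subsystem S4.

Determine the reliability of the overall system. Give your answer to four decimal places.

0.9125

Parallel (level switch and shutdown valve): 1 − (1 − 0.871800)(1 − 0.871700) = 0.983552
Series (temperature transmitter, solenoid valve, and [0.983552]): 0.881100 × 0.761300 × 0.983552 = 0.659748
Series (logic solver, pressure transmitter, and trip amplifier): 0.972900 × 0.824200 × 0.926300 = 0.742767
Parallel ([0.659748] and [0.742767]): 1 − (1 − 0.659748)(1 − 0.742767) = 0.9125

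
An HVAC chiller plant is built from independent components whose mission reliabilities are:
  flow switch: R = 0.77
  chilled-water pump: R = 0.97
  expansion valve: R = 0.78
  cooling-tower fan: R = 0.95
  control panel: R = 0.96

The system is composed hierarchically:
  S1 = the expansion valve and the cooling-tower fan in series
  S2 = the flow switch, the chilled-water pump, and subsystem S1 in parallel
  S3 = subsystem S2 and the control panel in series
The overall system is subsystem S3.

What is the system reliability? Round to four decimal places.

0.9583

Series (expansion valve and cooling-tower fan): 0.780000 × 0.950000 = 0.741000
Parallel (flow switch, chilled-water pump, and [0.741000]): 1 − (1 − 0.770000)(1 − 0.970000)(1 − 0.741000) = 0.998213
Series ([0.998213] and control panel): 0.998213 × 0.960000 = 0.9583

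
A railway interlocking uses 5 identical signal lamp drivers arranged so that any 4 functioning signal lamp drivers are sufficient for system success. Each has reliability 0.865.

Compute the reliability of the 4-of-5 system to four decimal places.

R = Σ_{i=4}^{5} C(5,i) p^i (1−p)^{5−i} with p = 0.865
C(5,4)·0.865^4·0.135^1 = 0.377892
C(5,5)·0.865^5·0.135^0 = 0.484262
Sum = 0.8622

0.8622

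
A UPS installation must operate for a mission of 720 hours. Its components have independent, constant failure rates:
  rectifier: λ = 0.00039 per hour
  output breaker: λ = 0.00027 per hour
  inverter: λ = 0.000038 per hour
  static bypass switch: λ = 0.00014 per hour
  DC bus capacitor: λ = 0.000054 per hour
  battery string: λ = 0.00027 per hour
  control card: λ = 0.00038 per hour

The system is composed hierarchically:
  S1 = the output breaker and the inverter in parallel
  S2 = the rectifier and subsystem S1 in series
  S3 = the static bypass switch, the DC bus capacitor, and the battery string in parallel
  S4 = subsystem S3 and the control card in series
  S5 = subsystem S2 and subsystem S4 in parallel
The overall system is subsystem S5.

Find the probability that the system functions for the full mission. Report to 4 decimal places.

0.9404

R(rectifier) = exp(−0.00039 × 720) = 0.755179
R(output breaker) = exp(−0.00027 × 720) = 0.823329
R(inverter) = exp(−0.000038 × 720) = 0.973011
R(static bypass switch) = exp(−0.00014 × 720) = 0.904114
R(DC bus capacitor) = exp(−0.000054 × 720) = 0.961866
R(battery string) = exp(−0.00027 × 720) = 0.823329
R(control card) = exp(−0.00038 × 720) = 0.760636
Parallel (output breaker and inverter): 1 − (1 − 0.823329)(1 − 0.973011) = 0.995232
Series (rectifier and [0.995232]): 0.755179 × 0.995232 = 0.751578
Parallel (static bypass switch, DC bus capacitor, and battery string): 1 − (1 − 0.904114)(1 − 0.961866)(1 − 0.823329) = 0.999354
Series ([0.999354] and control card): 0.999354 × 0.760636 = 0.760145
Parallel ([0.751578] and [0.760145]): 1 − (1 − 0.751578)(1 − 0.760145) = 0.9404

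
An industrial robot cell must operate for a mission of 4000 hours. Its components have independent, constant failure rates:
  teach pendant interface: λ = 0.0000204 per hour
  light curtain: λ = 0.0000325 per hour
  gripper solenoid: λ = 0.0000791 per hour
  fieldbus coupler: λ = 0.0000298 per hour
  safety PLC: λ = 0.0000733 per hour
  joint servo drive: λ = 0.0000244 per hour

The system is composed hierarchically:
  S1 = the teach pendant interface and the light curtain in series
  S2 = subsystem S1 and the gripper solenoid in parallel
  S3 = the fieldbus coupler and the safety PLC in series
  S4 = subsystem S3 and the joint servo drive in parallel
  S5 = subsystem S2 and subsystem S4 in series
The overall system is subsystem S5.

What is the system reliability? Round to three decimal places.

R(teach pendant interface) = exp(−0.0000204 × 4000) = 0.92164
R(light curtain) = exp(−0.0000325 × 4000) = 0.87810
R(gripper solenoid) = exp(−0.0000791 × 4000) = 0.72877
R(fieldbus coupler) = exp(−0.0000298 × 4000) = 0.88763
R(safety PLC) = exp(−0.0000733 × 4000) = 0.74587
R(joint servo drive) = exp(−0.0000244 × 4000) = 0.90701
Series (teach pendant interface and light curtain): 0.92164 × 0.87810 = 0.80929
Parallel ([0.80929] and gripper solenoid): 1 − (1 − 0.80929)(1 − 0.72877) = 0.94827
Series (fieldbus coupler and safety PLC): 0.88763 × 0.74587 = 0.66206
Parallel ([0.66206] and joint servo drive): 1 − (1 − 0.66206)(1 − 0.90701) = 0.96857
Series ([0.94827] and [0.96857]): 0.94827 × 0.96857 = 0.918

0.918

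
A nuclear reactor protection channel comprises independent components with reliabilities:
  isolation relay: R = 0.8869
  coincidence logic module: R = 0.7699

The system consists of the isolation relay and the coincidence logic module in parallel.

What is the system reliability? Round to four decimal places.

Parallel (isolation relay and coincidence logic module): 1 − (1 − 0.886900)(1 − 0.769900) = 0.9740

0.9740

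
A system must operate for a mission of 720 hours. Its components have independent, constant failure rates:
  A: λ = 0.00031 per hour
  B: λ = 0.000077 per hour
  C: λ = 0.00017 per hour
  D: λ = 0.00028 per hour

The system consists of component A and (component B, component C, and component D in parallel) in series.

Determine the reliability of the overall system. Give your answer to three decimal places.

R(A) = exp(−0.00031 × 720) = 0.79995
R(B) = exp(−0.000077 × 720) = 0.94607
R(C) = exp(−0.00017 × 720) = 0.88479
R(D) = exp(−0.00028 × 720) = 0.81742
Parallel (B, C, and D): 1 − (1 − 0.94607)(1 − 0.88479)(1 − 0.81742) = 0.99887
Series (A and [0.99887]): 0.79995 × 0.99887 = 0.799

0.799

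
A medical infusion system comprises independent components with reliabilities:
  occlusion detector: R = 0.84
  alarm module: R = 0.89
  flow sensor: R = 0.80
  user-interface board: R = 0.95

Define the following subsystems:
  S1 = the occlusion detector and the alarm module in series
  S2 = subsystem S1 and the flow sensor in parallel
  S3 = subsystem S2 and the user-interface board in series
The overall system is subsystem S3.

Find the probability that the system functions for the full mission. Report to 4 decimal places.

0.9020

Series (occlusion detector and alarm module): 0.840000 × 0.890000 = 0.747600
Parallel ([0.747600] and flow sensor): 1 − (1 − 0.747600)(1 − 0.800000) = 0.949520
Series ([0.949520] and user-interface board): 0.949520 × 0.950000 = 0.9020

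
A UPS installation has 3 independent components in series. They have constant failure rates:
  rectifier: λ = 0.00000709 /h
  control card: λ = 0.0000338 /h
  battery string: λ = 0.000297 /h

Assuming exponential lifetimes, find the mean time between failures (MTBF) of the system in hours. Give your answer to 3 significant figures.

Series of exponential components: λ_sys = Σ λ_i
λ_sys = 0.00000709 + 0.0000338 + 0.000297 = 3.3789e-04 /h
MTBF = 1 / λ_sys = 2960 h

2960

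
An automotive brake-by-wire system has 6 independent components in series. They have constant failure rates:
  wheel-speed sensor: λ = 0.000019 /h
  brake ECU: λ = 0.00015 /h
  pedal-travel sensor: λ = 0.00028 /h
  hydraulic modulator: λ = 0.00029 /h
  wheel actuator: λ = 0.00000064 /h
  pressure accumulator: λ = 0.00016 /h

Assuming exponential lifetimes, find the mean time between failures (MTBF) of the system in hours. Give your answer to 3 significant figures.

1110

Series of exponential components: λ_sys = Σ λ_i
λ_sys = 0.000019 + 0.00015 + 0.00028 + 0.00029 + 0.00000064 + 0.00016 = 8.9964e-04 /h
MTBF = 1 / λ_sys = 1110 h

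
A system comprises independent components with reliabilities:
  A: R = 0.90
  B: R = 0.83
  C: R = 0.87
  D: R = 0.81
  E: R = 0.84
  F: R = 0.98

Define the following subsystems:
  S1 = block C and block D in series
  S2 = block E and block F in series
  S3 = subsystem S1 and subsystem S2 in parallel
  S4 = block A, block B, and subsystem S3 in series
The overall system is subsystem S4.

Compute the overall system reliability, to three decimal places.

Series (C and D): 0.87000 × 0.81000 = 0.70470
Series (E and F): 0.84000 × 0.98000 = 0.82320
Parallel ([0.70470] and [0.82320]): 1 − (1 − 0.70470)(1 − 0.82320) = 0.94779
Series (A, B, and [0.94779]): 0.90000 × 0.83000 × 0.94779 = 0.708

0.708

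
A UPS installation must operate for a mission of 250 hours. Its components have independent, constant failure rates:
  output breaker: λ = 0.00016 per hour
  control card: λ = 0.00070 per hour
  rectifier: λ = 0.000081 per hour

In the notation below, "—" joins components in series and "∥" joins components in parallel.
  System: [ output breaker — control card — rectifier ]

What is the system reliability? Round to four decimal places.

R(output breaker) = exp(−0.00016 × 250) = 0.960789
R(control card) = exp(−0.00070 × 250) = 0.839457
R(rectifier) = exp(−0.000081 × 250) = 0.979954
Series (output breaker, control card, and rectifier): 0.960789 × 0.839457 × 0.979954 = 0.7904

0.7904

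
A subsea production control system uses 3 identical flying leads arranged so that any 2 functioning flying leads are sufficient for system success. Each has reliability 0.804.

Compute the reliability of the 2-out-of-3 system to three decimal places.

R = Σ_{i=2}^{3} C(3,i) p^i (1−p)^{3−i} with p = 0.804
C(3,2)·0.804^2·0.196^1 = 0.38009
C(3,3)·0.804^3·0.196^0 = 0.51972
Sum = 0.900

0.900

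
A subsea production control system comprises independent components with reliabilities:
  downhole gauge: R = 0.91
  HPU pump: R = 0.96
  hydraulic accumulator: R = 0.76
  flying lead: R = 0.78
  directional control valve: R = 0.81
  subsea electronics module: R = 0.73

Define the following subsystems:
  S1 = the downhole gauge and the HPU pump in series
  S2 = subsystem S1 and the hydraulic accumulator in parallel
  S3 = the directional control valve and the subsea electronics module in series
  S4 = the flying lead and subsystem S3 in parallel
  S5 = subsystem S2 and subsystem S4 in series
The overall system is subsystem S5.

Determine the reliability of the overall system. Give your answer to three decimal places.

0.882

Series (downhole gauge and HPU pump): 0.91000 × 0.96000 = 0.87360
Parallel ([0.87360] and hydraulic accumulator): 1 − (1 − 0.87360)(1 − 0.76000) = 0.96966
Series (directional control valve and subsea electronics module): 0.81000 × 0.73000 = 0.59130
Parallel (flying lead and [0.59130]): 1 − (1 − 0.78000)(1 − 0.59130) = 0.91009
Series ([0.96966] and [0.91009]): 0.96966 × 0.91009 = 0.882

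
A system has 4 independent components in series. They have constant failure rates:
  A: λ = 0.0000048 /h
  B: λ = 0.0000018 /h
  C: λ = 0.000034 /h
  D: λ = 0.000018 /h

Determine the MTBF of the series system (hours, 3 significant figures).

Series of exponential components: λ_sys = Σ λ_i
λ_sys = 0.0000048 + 0.0000018 + 0.000034 + 0.000018 = 5.8600e-05 /h
MTBF = 1 / λ_sys = 17100 h

17100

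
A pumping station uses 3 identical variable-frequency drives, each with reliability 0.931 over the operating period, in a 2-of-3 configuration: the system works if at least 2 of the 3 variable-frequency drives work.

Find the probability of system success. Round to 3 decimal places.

R = Σ_{i=2}^{3} C(3,i) p^i (1−p)^{3−i} with p = 0.931
C(3,2)·0.931^2·0.069^1 = 0.17942
C(3,3)·0.931^3·0.069^0 = 0.80695
Sum = 0.986

0.986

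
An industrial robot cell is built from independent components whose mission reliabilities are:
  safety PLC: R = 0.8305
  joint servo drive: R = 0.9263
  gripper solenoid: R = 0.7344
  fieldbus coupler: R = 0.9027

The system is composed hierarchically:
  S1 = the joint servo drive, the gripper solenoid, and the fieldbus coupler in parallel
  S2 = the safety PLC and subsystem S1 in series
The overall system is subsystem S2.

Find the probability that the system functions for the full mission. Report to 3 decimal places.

Parallel (joint servo drive, gripper solenoid, and fieldbus coupler): 1 − (1 − 0.92630)(1 − 0.73440)(1 − 0.90270) = 0.99810
Series (safety PLC and [0.99810]): 0.83050 × 0.99810 = 0.829

0.829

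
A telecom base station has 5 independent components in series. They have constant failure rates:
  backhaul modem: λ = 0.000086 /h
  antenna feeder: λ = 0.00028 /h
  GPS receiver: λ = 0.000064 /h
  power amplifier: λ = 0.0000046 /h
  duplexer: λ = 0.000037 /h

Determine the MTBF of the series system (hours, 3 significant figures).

2120

Series of exponential components: λ_sys = Σ λ_i
λ_sys = 0.000086 + 0.00028 + 0.000064 + 0.0000046 + 0.000037 = 4.7160e-04 /h
MTBF = 1 / λ_sys = 2120 h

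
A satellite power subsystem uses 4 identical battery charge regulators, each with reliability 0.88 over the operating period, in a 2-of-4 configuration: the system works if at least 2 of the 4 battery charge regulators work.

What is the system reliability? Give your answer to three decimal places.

0.994

R = Σ_{i=2}^{4} C(4,i) p^i (1−p)^{4−i} with p = 0.88
C(4,2)·0.88^2·0.12^2 = 0.06691
C(4,3)·0.88^3·0.12^1 = 0.32711
C(4,4)·0.88^4·0.12^0 = 0.59970
Sum = 0.994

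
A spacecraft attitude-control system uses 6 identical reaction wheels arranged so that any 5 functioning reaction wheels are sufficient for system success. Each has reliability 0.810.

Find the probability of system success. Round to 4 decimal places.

0.6799

R = Σ_{i=5}^{6} C(6,i) p^i (1−p)^{6−i} with p = 0.810
C(6,5)·0.810^5·0.190^1 = 0.397493
C(6,6)·0.810^6·0.190^0 = 0.282430
Sum = 0.6799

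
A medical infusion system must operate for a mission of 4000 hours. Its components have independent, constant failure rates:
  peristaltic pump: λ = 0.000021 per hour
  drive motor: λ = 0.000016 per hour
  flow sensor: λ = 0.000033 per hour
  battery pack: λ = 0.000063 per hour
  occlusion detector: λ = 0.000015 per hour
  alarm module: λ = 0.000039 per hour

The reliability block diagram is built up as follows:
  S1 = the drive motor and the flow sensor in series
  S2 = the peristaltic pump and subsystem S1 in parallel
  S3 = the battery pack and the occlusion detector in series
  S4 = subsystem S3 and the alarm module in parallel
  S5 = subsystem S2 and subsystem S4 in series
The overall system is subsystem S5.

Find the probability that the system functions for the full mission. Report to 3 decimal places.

R(peristaltic pump) = exp(−0.000021 × 4000) = 0.91943
R(drive motor) = exp(−0.000016 × 4000) = 0.93800
R(flow sensor) = exp(−0.000033 × 4000) = 0.87634
R(battery pack) = exp(−0.000063 × 4000) = 0.77724
R(occlusion detector) = exp(−0.000015 × 4000) = 0.94176
R(alarm module) = exp(−0.000039 × 4000) = 0.85556
Series (drive motor and flow sensor): 0.93800 × 0.87634 = 0.82201
Parallel (peristaltic pump and [0.82201]): 1 − (1 − 0.91943)(1 − 0.82201) = 0.98566
Series (battery pack and occlusion detector): 0.77724 × 0.94176 = 0.73197
Parallel ([0.73197] and alarm module): 1 − (1 − 0.73197)(1 − 0.85556) = 0.96129
Series ([0.98566] and [0.96129]): 0.98566 × 0.96129 = 0.948

0.948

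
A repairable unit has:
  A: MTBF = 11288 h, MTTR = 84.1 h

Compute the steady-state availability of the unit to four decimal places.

0.9926

A(A) = MTBF/(MTBF+MTTR) = 11288/(11288+84.1) = 0.9926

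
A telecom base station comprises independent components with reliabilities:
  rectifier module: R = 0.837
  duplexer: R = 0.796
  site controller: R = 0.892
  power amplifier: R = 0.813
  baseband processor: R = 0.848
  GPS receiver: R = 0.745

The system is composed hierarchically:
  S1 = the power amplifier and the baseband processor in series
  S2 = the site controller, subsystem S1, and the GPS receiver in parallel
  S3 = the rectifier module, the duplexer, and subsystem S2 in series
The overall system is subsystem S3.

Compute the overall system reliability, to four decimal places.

Series (power amplifier and baseband processor): 0.813000 × 0.848000 = 0.689424
Parallel (site controller, [0.689424], and GPS receiver): 1 − (1 − 0.892000)(1 − 0.689424)(1 − 0.745000) = 0.991447
Series (rectifier module, duplexer, and [0.991447]): 0.837000 × 0.796000 × 0.991447 = 0.6606

0.6606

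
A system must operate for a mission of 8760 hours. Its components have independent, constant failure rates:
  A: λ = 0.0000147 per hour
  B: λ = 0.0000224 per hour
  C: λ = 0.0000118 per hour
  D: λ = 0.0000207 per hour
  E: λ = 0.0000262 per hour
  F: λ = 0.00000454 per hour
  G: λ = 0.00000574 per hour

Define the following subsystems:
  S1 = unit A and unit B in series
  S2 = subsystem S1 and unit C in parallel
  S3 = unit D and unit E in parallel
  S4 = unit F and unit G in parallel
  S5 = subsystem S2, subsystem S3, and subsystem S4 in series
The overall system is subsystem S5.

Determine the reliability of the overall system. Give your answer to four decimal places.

0.9379

R(A) = exp(−0.0000147 × 8760) = 0.879174
R(B) = exp(−0.0000224 × 8760) = 0.821828
R(C) = exp(−0.0000118 × 8760) = 0.901795
R(D) = exp(−0.0000207 × 8760) = 0.834158
R(E) = exp(−0.0000262 × 8760) = 0.794921
R(F) = exp(−0.00000454 × 8760) = 0.961010
R(G) = exp(−0.00000574 × 8760) = 0.950961
Series (A and B): 0.879174 × 0.821828 = 0.722530
Parallel ([0.722530] and C): 1 − (1 − 0.722530)(1 − 0.901795) = 0.972751
Parallel (D and E): 1 − (1 − 0.834158)(1 − 0.794921) = 0.965989
Parallel (F and G): 1 − (1 − 0.961010)(1 − 0.950961) = 0.998088
Series ([0.972751], [0.965989], and [0.998088]): 0.972751 × 0.965989 × 0.998088 = 0.9379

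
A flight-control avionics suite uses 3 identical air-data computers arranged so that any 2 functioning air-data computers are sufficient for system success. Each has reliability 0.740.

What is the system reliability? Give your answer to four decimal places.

R = Σ_{i=2}^{3} C(3,i) p^i (1−p)^{3−i} with p = 0.740
C(3,2)·0.740^2·0.260^1 = 0.427128
C(3,3)·0.740^3·0.260^0 = 0.405224
Sum = 0.8324

0.8324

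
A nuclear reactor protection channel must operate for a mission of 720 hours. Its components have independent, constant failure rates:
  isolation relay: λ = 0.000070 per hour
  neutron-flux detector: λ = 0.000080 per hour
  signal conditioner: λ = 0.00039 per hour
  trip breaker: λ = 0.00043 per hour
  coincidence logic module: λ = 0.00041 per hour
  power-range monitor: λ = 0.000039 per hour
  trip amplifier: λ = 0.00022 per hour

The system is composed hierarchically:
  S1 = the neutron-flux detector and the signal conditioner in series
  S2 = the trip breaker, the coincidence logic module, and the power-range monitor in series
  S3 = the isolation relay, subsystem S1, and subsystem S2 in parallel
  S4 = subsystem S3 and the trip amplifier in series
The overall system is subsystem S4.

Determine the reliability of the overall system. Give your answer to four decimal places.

0.8479

R(isolation relay) = exp(−0.000070 × 720) = 0.950849
R(neutron-flux detector) = exp(−0.000080 × 720) = 0.944027
R(signal conditioner) = exp(−0.00039 × 720) = 0.755179
R(trip breaker) = exp(−0.00043 × 720) = 0.733740
R(coincidence logic module) = exp(−0.00041 × 720) = 0.744383
R(power-range monitor) = exp(−0.000039 × 720) = 0.972311
R(trip amplifier) = exp(−0.00022 × 720) = 0.853508
Series (neutron-flux detector and signal conditioner): 0.944027 × 0.755179 = 0.712909
Series (trip breaker, coincidence logic module, and power-range monitor): 0.733740 × 0.744383 × 0.972311 = 0.531060
Parallel (isolation relay, [0.712909], and [0.531060]): 1 − (1 − 0.950849)(1 − 0.712909)(1 − 0.531060) = 0.993383
Series ([0.993383] and trip amplifier): 0.993383 × 0.853508 = 0.8479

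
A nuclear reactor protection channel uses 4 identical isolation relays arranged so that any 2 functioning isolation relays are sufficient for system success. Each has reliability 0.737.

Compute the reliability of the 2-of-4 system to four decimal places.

R = Σ_{i=2}^{4} C(4,i) p^i (1−p)^{4−i} with p = 0.737
C(4,2)·0.737^2·0.263^2 = 0.225423
C(4,3)·0.737^3·0.263^1 = 0.421132
C(4,4)·0.737^4·0.263^0 = 0.295033
Sum = 0.9416

0.9416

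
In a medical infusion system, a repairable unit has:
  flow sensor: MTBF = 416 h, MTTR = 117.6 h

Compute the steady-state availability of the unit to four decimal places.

0.7796

A(flow sensor) = MTBF/(MTBF+MTTR) = 416/(416+117.6) = 0.7796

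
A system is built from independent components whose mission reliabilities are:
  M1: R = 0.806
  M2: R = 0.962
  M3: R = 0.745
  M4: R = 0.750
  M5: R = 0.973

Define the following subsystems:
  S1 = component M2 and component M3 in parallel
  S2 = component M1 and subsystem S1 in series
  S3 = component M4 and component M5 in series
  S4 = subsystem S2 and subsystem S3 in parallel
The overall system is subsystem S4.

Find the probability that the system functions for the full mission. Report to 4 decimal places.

Parallel (M2 and M3): 1 − (1 − 0.962000)(1 − 0.745000) = 0.990310
Series (M1 and [0.990310]): 0.806000 × 0.990310 = 0.798190
Series (M4 and M5): 0.750000 × 0.973000 = 0.729750
Parallel ([0.798190] and [0.729750]): 1 − (1 − 0.798190)(1 − 0.729750) = 0.9455

0.9455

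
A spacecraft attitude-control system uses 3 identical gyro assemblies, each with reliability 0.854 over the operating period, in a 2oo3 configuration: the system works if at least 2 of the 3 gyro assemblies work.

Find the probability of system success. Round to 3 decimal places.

R = Σ_{i=2}^{3} C(3,i) p^i (1−p)^{3−i} with p = 0.854
C(3,2)·0.854^2·0.146^1 = 0.31944
C(3,3)·0.854^3·0.146^0 = 0.62284
Sum = 0.942

0.942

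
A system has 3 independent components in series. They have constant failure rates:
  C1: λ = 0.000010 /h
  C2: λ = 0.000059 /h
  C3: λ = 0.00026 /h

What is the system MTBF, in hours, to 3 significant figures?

3040

Series of exponential components: λ_sys = Σ λ_i
λ_sys = 0.000010 + 0.000059 + 0.00026 = 3.2900e-04 /h
MTBF = 1 / λ_sys = 3040 h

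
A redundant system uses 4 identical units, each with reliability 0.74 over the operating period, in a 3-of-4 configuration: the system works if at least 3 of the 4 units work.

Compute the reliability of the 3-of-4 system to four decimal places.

0.7213

R = Σ_{i=3}^{4} C(4,i) p^i (1−p)^{4−i} with p = 0.74
C(4,3)·0.74^3·0.26^1 = 0.421433
C(4,4)·0.74^4·0.26^0 = 0.299866
Sum = 0.7213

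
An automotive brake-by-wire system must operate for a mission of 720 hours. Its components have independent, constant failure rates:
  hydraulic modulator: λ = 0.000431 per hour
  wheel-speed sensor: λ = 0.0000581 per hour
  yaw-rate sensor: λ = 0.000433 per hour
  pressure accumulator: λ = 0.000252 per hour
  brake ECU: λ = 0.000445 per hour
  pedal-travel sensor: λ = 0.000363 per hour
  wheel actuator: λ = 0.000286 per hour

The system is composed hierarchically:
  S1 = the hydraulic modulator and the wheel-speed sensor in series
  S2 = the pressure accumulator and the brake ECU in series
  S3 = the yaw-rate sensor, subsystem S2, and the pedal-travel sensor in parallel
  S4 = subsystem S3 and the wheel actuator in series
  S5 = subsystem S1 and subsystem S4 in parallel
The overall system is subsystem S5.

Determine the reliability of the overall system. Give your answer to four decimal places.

R(hydraulic modulator) = exp(−0.000431 × 720) = 0.733212
R(wheel-speed sensor) = exp(−0.0000581 × 720) = 0.959031
R(yaw-rate sensor) = exp(−0.000433 × 720) = 0.732157
R(pressure accumulator) = exp(−0.000252 × 720) = 0.834068
R(brake ECU) = exp(−0.000445 × 720) = 0.725859
R(pedal-travel sensor) = exp(−0.000363 × 720) = 0.770004
R(wheel actuator) = exp(−0.000286 × 720) = 0.813898
Series (hydraulic modulator and wheel-speed sensor): 0.733212 × 0.959031 = 0.703173
Series (pressure accumulator and brake ECU): 0.834068 × 0.725859 = 0.605416
Parallel (yaw-rate sensor, [0.605416], and pedal-travel sensor): 1 − (1 − 0.732157)(1 − 0.605416)(1 − 0.770004) = 0.975693
Series ([0.975693] and wheel actuator): 0.975693 × 0.813898 = 0.794115
Parallel ([0.703173] and [0.794115]): 1 − (1 − 0.703173)(1 − 0.794115) = 0.9389

0.9389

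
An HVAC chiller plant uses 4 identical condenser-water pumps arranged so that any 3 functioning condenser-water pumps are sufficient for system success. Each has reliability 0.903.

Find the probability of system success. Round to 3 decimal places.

0.951

R = Σ_{i=3}^{4} C(4,i) p^i (1−p)^{4−i} with p = 0.903
C(4,3)·0.903^3·0.097^1 = 0.28569
C(4,4)·0.903^4·0.097^0 = 0.66489
Sum = 0.951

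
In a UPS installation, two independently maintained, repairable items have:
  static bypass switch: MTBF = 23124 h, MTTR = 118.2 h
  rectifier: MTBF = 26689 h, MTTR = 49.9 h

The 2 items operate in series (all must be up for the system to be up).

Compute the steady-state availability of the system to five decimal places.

A(static bypass switch) = MTBF/(MTBF+MTTR) = 23124/(23124+118.2) = 0.994914
A(rectifier) = MTBF/(MTBF+MTTR) = 26689/(26689+49.9) = 0.998134
Series availability: 0.994914 × 0.998134 = 0.99306

0.99306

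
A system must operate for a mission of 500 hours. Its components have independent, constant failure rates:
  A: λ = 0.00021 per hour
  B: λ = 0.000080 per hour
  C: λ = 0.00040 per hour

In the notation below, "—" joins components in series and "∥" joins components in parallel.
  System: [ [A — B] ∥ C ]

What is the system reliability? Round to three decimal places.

0.976

R(A) = exp(−0.00021 × 500) = 0.90032
R(B) = exp(−0.000080 × 500) = 0.96079
R(C) = exp(−0.00040 × 500) = 0.81873
Series (A and B): 0.90032 × 0.96079 = 0.86502
Parallel ([0.86502] and C): 1 − (1 − 0.86502)(1 − 0.81873) = 0.976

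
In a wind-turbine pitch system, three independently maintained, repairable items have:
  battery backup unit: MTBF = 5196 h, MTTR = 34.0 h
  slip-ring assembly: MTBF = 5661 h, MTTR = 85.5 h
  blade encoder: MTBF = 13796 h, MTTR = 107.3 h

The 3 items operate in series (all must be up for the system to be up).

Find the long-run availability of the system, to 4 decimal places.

0.9712

A(battery backup unit) = MTBF/(MTBF+MTTR) = 5196/(5196+34.0) = 0.993499
A(slip-ring assembly) = MTBF/(MTBF+MTTR) = 5661/(5661+85.5) = 0.985121
A(blade encoder) = MTBF/(MTBF+MTTR) = 13796/(13796+107.3) = 0.992282
Series availability: 0.993499 × 0.985121 × 0.992282 = 0.9712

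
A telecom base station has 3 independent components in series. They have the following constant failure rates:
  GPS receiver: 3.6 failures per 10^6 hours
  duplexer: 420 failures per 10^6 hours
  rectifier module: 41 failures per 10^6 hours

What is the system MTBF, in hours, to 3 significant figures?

2150

Series of exponential components: λ_sys = Σ λ_i
λ_sys = 0.0000036 + 0.00042 + 0.000041 = 4.6460e-04 /h
MTBF = 1 / λ_sys = 2150 h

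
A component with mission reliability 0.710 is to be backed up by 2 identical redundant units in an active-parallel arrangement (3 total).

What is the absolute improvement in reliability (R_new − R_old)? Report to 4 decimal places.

R_before = 0.710
R_after = 1 − (1 − 0.710)^3 = 0.9756
ΔR = 0.9756 − 0.710 = 0.2656

0.2656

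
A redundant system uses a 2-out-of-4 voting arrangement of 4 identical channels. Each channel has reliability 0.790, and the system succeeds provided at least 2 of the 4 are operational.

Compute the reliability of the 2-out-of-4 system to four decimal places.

0.9688

R = Σ_{i=2}^{4} C(4,i) p^i (1−p)^{4−i} with p = 0.790
C(4,2)·0.790^2·0.210^2 = 0.165137
C(4,3)·0.790^3·0.210^1 = 0.414153
C(4,4)·0.790^4·0.210^0 = 0.389501
Sum = 0.9688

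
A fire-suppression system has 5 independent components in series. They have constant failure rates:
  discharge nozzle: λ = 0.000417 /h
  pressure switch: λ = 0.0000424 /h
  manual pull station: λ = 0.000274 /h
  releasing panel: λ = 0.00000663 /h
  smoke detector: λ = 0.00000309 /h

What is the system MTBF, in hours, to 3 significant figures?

Series of exponential components: λ_sys = Σ λ_i
λ_sys = 0.000417 + 0.0000424 + 0.000274 + 0.00000663 + 0.00000309 = 7.4312e-04 /h
MTBF = 1 / λ_sys = 1350 h

1350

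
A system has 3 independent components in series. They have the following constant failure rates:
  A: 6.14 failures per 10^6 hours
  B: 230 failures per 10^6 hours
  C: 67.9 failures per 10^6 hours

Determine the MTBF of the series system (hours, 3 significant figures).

3290

Series of exponential components: λ_sys = Σ λ_i
λ_sys = 0.00000614 + 0.000230 + 0.0000679 = 3.0404e-04 /h
MTBF = 1 / λ_sys = 3290 h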